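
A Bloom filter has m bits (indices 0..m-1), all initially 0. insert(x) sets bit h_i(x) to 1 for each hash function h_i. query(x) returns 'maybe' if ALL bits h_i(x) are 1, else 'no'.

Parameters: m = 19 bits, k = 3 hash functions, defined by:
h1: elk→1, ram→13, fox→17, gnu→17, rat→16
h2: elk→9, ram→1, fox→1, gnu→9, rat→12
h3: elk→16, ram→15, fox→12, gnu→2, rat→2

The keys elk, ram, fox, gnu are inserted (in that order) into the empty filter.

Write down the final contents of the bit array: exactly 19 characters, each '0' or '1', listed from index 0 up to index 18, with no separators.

Start: bits=0000000000000000000
After insert 'elk': sets bits 1 9 16 -> bits=0100000001000000100
After insert 'ram': sets bits 1 13 15 -> bits=0100000001000101100
After insert 'fox': sets bits 1 12 17 -> bits=0100000001001101110
After insert 'gnu': sets bits 2 9 17 -> bits=0110000001001101110

Answer: 0110000001001101110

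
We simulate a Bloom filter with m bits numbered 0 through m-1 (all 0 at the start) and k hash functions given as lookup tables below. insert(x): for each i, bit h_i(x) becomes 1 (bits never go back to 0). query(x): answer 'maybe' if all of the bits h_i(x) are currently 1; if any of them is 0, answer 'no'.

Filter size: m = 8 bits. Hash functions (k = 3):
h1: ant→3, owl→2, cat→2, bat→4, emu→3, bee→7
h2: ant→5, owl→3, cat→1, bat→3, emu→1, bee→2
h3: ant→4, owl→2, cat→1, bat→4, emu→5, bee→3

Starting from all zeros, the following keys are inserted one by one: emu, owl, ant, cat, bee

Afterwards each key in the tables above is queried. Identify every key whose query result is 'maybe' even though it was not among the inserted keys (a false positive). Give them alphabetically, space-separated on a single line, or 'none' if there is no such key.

Start: bits=00000000
After insert 'emu': sets bits 1 3 5 -> bits=01010100
After insert 'owl': sets bits 2 3 -> bits=01110100
After insert 'ant': sets bits 3 4 5 -> bits=01111100
After insert 'cat': sets bits 1 2 -> bits=01111100
After insert 'bee': sets bits 2 3 7 -> bits=01111101
Not inserted: bat — query each against bits=01111101:
query bat: checks bit3=1, bit4=1 (all 1) -> maybe => FALSE POSITIVE
False positives (alphabetical): bat

Answer: bat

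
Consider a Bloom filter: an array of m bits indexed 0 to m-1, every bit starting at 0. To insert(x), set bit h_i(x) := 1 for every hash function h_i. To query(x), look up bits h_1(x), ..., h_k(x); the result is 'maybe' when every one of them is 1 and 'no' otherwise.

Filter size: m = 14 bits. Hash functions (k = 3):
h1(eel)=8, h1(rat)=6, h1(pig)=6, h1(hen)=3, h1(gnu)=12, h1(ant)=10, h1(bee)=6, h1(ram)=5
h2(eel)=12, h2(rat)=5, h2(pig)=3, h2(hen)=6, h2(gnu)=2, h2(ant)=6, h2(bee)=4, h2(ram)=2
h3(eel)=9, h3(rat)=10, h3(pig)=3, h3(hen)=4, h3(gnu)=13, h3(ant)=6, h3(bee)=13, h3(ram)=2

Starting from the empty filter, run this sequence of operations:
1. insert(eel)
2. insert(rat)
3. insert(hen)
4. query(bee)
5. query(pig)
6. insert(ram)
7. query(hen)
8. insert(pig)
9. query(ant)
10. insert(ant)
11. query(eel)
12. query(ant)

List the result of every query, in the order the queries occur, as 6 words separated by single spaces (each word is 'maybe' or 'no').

Answer: no maybe maybe maybe maybe maybe

Derivation:
Start: bits=00000000000000
Op 1: insert eel -> sets bits 8 9 12 -> bits=00000000110010
Op 2: insert rat -> sets bits 5 6 10 -> bits=00000110111010
Op 3: insert hen -> sets bits 3 4 6 -> bits=00011110111010
Op 4: query bee -> checks bit4=1, bit6=1, bit13=0 (has a 0) -> no
Op 5: query pig -> checks bit3=1, bit6=1 (all 1) -> maybe
Op 6: insert ram -> sets bits 2 5 -> bits=00111110111010
Op 7: query hen -> checks bit3=1, bit4=1, bit6=1 (all 1) -> maybe
Op 8: insert pig -> sets bits 3 6 -> bits=00111110111010
Op 9: query ant -> checks bit6=1, bit10=1 (all 1) -> maybe
Op 10: insert ant -> sets bits 6 10 -> bits=00111110111010
Op 11: query eel -> checks bit8=1, bit9=1, bit12=1 (all 1) -> maybe
Op 12: query ant -> checks bit6=1, bit10=1 (all 1) -> maybe
Query results in order: no maybe maybe maybe maybe maybe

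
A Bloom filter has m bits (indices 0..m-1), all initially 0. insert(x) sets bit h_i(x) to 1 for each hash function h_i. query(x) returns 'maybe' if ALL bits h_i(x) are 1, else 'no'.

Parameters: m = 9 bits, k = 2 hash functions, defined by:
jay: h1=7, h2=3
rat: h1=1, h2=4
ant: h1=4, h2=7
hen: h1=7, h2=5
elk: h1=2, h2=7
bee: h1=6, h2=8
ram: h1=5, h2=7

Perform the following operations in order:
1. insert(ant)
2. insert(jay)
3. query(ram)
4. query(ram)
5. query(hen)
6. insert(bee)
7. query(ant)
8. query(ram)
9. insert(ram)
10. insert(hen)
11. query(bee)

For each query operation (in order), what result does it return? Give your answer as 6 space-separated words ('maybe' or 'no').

Answer: no no no maybe no maybe

Derivation:
Start: bits=000000000
Op 1: insert ant -> sets bits 4 7 -> bits=000010010
Op 2: insert jay -> sets bits 3 7 -> bits=000110010
Op 3: query ram -> checks bit5=0, bit7=1 (has a 0) -> no
Op 4: query ram -> checks bit5=0, bit7=1 (has a 0) -> no
Op 5: query hen -> checks bit5=0, bit7=1 (has a 0) -> no
Op 6: insert bee -> sets bits 6 8 -> bits=000110111
Op 7: query ant -> checks bit4=1, bit7=1 (all 1) -> maybe
Op 8: query ram -> checks bit5=0, bit7=1 (has a 0) -> no
Op 9: insert ram -> sets bits 5 7 -> bits=000111111
Op 10: insert hen -> sets bits 5 7 -> bits=000111111
Op 11: query bee -> checks bit6=1, bit8=1 (all 1) -> maybe
Query results in order: no no no maybe no maybe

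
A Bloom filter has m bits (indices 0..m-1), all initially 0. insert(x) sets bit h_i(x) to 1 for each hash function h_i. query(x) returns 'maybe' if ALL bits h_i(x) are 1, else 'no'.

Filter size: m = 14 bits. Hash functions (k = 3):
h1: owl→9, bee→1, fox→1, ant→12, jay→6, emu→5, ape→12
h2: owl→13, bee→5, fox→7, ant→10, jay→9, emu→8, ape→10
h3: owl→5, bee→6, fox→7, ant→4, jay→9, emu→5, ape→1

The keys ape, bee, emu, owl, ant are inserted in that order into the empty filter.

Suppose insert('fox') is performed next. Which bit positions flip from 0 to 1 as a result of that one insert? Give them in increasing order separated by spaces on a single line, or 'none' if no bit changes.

Answer: 7

Derivation:
Start: bits=00000000000000
After insert 'ape': sets bits 1 10 12 -> bits=01000000001010
After insert 'bee': sets bits 1 5 6 -> bits=01000110001010
After insert 'emu': sets bits 5 8 -> bits=01000110101010
After insert 'owl': sets bits 5 9 13 -> bits=01000110111011
After insert 'ant': sets bits 4 10 12 -> bits=01001110111011
insert 'fox' would touch bits 1 7; currently bit1=1, bit7=0
Bits that are 0 among those (would change 0->1): 7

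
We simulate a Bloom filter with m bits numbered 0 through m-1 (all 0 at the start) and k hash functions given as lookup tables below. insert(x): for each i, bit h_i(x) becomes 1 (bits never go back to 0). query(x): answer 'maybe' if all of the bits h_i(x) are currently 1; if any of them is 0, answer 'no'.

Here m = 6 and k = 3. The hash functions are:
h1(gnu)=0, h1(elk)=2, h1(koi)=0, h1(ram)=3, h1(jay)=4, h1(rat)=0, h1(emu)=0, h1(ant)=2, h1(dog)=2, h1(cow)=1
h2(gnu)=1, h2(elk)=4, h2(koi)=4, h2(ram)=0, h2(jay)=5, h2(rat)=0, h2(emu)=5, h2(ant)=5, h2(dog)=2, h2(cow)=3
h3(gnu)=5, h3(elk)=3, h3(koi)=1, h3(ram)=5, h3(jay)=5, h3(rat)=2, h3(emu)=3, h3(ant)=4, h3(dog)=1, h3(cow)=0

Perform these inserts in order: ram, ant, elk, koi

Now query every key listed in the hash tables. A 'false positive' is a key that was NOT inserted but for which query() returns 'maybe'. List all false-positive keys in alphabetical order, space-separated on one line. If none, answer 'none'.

Start: bits=000000
After insert 'ram': sets bits 0 3 5 -> bits=100101
After insert 'ant': sets bits 2 4 5 -> bits=101111
After insert 'elk': sets bits 2 3 4 -> bits=101111
After insert 'koi': sets bits 0 1 4 -> bits=111111
Not inserted: cow dog emu gnu jay rat — query each against bits=111111:
query cow: checks bit0=1, bit1=1, bit3=1 (all 1) -> maybe => FALSE POSITIVE
query dog: checks bit1=1, bit2=1 (all 1) -> maybe => FALSE POSITIVE
query emu: checks bit0=1, bit3=1, bit5=1 (all 1) -> maybe => FALSE POSITIVE
query gnu: checks bit0=1, bit1=1, bit5=1 (all 1) -> maybe => FALSE POSITIVE
query jay: checks bit4=1, bit5=1 (all 1) -> maybe => FALSE POSITIVE
query rat: checks bit0=1, bit2=1 (all 1) -> maybe => FALSE POSITIVE
False positives (alphabetical): cow dog emu gnu jay rat

Answer: cow dog emu gnu jay rat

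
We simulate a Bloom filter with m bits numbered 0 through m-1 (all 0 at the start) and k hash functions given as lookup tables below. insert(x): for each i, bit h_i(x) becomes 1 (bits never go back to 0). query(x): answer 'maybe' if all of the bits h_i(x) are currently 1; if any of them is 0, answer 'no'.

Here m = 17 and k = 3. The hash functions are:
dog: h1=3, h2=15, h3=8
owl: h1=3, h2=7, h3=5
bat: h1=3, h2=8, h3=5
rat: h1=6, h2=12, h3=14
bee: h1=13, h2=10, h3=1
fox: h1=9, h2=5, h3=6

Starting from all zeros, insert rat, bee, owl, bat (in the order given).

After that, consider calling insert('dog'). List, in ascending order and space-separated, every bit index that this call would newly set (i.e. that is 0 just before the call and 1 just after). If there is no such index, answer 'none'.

Start: bits=00000000000000000
After insert 'rat': sets bits 6 12 14 -> bits=00000010000010100
After insert 'bee': sets bits 1 10 13 -> bits=01000010001011100
After insert 'owl': sets bits 3 5 7 -> bits=01010111001011100
After insert 'bat': sets bits 3 5 8 -> bits=01010111101011100
insert 'dog' would touch bits 3 8 15; currently bit3=1, bit8=1, bit15=0
Bits that are 0 among those (would change 0->1): 15

Answer: 15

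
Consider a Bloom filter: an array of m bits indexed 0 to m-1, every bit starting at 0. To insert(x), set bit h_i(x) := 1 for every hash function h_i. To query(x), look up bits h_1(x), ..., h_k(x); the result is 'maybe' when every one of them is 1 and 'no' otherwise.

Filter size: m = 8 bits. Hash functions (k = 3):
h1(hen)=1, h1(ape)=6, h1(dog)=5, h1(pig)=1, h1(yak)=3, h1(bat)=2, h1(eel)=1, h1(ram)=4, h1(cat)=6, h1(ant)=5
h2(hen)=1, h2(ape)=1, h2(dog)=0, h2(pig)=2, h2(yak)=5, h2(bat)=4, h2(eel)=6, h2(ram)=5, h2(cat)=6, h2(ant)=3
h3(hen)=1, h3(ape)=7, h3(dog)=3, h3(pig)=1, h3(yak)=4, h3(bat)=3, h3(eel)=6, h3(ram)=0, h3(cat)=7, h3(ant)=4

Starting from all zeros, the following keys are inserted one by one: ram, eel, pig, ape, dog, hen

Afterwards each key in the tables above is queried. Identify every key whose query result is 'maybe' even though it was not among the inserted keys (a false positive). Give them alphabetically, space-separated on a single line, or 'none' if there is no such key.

Start: bits=00000000
After insert 'ram': sets bits 0 4 5 -> bits=10001100
After insert 'eel': sets bits 1 6 -> bits=11001110
After insert 'pig': sets bits 1 2 -> bits=11101110
After insert 'ape': sets bits 1 6 7 -> bits=11101111
After insert 'dog': sets bits 0 3 5 -> bits=11111111
After insert 'hen': sets bits 1 -> bits=11111111
Not inserted: ant bat cat yak — query each against bits=11111111:
query ant: checks bit3=1, bit4=1, bit5=1 (all 1) -> maybe => FALSE POSITIVE
query bat: checks bit2=1, bit3=1, bit4=1 (all 1) -> maybe => FALSE POSITIVE
query cat: checks bit6=1, bit7=1 (all 1) -> maybe => FALSE POSITIVE
query yak: checks bit3=1, bit4=1, bit5=1 (all 1) -> maybe => FALSE POSITIVE
False positives (alphabetical): ant bat cat yak

Answer: ant bat cat yak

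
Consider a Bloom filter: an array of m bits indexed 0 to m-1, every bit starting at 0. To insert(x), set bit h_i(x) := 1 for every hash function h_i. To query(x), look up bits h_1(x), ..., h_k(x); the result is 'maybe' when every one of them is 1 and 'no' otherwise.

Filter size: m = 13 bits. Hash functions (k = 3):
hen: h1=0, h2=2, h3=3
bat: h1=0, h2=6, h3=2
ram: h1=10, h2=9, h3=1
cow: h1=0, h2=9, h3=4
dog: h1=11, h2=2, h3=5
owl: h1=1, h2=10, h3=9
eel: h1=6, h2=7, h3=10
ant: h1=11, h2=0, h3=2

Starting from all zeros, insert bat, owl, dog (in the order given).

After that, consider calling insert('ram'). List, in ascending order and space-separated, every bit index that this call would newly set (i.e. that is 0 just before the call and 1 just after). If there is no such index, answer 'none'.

Start: bits=0000000000000
After insert 'bat': sets bits 0 2 6 -> bits=1010001000000
After insert 'owl': sets bits 1 9 10 -> bits=1110001001100
After insert 'dog': sets bits 2 5 11 -> bits=1110011001110
insert 'ram' would touch bits 1 9 10; currently bit1=1, bit9=1, bit10=1
Bits that are 0 among those (would change 0->1): none

Answer: none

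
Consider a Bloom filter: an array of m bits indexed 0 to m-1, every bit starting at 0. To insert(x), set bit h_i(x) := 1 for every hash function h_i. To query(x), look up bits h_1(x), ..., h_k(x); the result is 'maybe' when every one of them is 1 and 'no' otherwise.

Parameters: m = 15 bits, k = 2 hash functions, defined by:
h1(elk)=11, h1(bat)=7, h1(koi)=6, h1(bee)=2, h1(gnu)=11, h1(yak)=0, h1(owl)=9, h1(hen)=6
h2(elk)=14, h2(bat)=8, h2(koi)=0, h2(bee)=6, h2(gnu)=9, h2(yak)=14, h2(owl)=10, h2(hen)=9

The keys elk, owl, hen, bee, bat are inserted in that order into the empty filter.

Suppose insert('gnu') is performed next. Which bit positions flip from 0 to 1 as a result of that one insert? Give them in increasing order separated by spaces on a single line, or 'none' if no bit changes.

Start: bits=000000000000000
After insert 'elk': sets bits 11 14 -> bits=000000000001001
After insert 'owl': sets bits 9 10 -> bits=000000000111001
After insert 'hen': sets bits 6 9 -> bits=000000100111001
After insert 'bee': sets bits 2 6 -> bits=001000100111001
After insert 'bat': sets bits 7 8 -> bits=001000111111001
insert 'gnu' would touch bits 9 11; currently bit9=1, bit11=1
Bits that are 0 among those (would change 0->1): none

Answer: none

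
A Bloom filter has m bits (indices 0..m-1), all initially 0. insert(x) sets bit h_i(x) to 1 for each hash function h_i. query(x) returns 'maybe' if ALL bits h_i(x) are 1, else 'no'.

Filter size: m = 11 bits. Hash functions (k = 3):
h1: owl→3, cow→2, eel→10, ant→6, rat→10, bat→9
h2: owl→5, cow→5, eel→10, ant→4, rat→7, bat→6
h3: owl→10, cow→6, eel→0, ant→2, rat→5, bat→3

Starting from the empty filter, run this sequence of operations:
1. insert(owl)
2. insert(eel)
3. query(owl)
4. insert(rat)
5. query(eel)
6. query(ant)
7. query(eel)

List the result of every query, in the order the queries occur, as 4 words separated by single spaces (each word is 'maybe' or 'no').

Answer: maybe maybe no maybe

Derivation:
Start: bits=00000000000
Op 1: insert owl -> sets bits 3 5 10 -> bits=00010100001
Op 2: insert eel -> sets bits 0 10 -> bits=10010100001
Op 3: query owl -> checks bit3=1, bit5=1, bit10=1 (all 1) -> maybe
Op 4: insert rat -> sets bits 5 7 10 -> bits=10010101001
Op 5: query eel -> checks bit0=1, bit10=1 (all 1) -> maybe
Op 6: query ant -> checks bit2=0, bit4=0, bit6=0 (has a 0) -> no
Op 7: query eel -> checks bit0=1, bit10=1 (all 1) -> maybe
Query results in order: maybe maybe no maybe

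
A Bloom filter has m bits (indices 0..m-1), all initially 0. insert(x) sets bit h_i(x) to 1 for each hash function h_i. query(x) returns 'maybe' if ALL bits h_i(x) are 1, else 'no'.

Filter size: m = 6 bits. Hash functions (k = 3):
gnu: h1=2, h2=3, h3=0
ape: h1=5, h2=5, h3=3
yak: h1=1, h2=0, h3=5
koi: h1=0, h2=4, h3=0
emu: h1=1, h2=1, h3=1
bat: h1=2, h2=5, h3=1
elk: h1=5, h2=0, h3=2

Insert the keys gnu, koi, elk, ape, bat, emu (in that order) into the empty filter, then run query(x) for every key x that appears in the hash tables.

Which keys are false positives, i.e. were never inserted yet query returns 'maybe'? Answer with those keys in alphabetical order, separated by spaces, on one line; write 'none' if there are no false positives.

Start: bits=000000
After insert 'gnu': sets bits 0 2 3 -> bits=101100
After insert 'koi': sets bits 0 4 -> bits=101110
After insert 'elk': sets bits 0 2 5 -> bits=101111
After insert 'ape': sets bits 3 5 -> bits=101111
After insert 'bat': sets bits 1 2 5 -> bits=111111
After insert 'emu': sets bits 1 -> bits=111111
Not inserted: yak — query each against bits=111111:
query yak: checks bit0=1, bit1=1, bit5=1 (all 1) -> maybe => FALSE POSITIVE
False positives (alphabetical): yak

Answer: yak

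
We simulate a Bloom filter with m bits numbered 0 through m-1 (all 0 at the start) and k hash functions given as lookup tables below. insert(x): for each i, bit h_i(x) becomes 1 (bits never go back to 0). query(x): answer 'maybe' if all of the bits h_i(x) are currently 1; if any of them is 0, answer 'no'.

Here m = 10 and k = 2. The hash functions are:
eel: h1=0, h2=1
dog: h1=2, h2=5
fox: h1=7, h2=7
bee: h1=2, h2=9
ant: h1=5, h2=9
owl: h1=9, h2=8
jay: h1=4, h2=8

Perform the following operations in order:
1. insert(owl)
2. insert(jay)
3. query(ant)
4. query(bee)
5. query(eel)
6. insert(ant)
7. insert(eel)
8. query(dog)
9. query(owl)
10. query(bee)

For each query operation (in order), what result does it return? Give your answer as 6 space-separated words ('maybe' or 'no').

Start: bits=0000000000
Op 1: insert owl -> sets bits 8 9 -> bits=0000000011
Op 2: insert jay -> sets bits 4 8 -> bits=0000100011
Op 3: query ant -> checks bit5=0, bit9=1 (has a 0) -> no
Op 4: query bee -> checks bit2=0, bit9=1 (has a 0) -> no
Op 5: query eel -> checks bit0=0, bit1=0 (has a 0) -> no
Op 6: insert ant -> sets bits 5 9 -> bits=0000110011
Op 7: insert eel -> sets bits 0 1 -> bits=1100110011
Op 8: query dog -> checks bit2=0, bit5=1 (has a 0) -> no
Op 9: query owl -> checks bit8=1, bit9=1 (all 1) -> maybe
Op 10: query bee -> checks bit2=0, bit9=1 (has a 0) -> no
Query results in order: no no no no maybe no

Answer: no no no no maybe no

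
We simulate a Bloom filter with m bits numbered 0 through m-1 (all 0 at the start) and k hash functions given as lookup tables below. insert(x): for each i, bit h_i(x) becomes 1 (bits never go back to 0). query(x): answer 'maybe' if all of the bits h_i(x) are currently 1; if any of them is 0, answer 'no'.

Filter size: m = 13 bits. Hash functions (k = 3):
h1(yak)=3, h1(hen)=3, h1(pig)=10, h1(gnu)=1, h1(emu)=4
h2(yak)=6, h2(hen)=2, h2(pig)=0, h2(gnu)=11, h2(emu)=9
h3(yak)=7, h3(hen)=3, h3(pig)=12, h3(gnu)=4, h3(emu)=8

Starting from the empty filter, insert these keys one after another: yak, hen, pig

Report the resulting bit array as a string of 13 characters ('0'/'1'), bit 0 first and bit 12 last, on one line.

Answer: 1011001100101

Derivation:
Start: bits=0000000000000
After insert 'yak': sets bits 3 6 7 -> bits=0001001100000
After insert 'hen': sets bits 2 3 -> bits=0011001100000
After insert 'pig': sets bits 0 10 12 -> bits=1011001100101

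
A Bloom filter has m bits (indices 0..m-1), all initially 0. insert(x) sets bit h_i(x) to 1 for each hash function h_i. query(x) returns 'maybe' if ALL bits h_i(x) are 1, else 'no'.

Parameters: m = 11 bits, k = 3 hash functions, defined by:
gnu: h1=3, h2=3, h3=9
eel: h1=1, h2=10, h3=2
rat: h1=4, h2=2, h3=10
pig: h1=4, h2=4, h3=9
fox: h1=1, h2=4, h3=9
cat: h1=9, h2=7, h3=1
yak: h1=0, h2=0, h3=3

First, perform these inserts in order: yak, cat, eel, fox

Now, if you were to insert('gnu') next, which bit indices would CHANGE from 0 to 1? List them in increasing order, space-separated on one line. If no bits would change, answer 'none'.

Answer: none

Derivation:
Start: bits=00000000000
After insert 'yak': sets bits 0 3 -> bits=10010000000
After insert 'cat': sets bits 1 7 9 -> bits=11010001010
After insert 'eel': sets bits 1 2 10 -> bits=11110001011
After insert 'fox': sets bits 1 4 9 -> bits=11111001011
insert 'gnu' would touch bits 3 9; currently bit3=1, bit9=1
Bits that are 0 among those (would change 0->1): none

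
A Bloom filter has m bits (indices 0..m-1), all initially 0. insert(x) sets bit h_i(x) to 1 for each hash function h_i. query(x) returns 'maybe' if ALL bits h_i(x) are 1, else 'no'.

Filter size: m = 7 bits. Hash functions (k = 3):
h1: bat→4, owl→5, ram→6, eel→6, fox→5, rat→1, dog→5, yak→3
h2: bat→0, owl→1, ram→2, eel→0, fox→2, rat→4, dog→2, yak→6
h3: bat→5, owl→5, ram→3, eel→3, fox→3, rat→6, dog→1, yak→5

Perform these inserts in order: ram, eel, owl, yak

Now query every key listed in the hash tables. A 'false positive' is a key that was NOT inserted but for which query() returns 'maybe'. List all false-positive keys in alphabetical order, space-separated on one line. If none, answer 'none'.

Answer: dog fox

Derivation:
Start: bits=0000000
After insert 'ram': sets bits 2 3 6 -> bits=0011001
After insert 'eel': sets bits 0 3 6 -> bits=1011001
After insert 'owl': sets bits 1 5 -> bits=1111011
After insert 'yak': sets bits 3 5 6 -> bits=1111011
Not inserted: bat dog fox rat — query each against bits=1111011:
query bat: checks bit0=1, bit4=0, bit5=1 (has a 0) -> no => not a false positive
query dog: checks bit1=1, bit2=1, bit5=1 (all 1) -> maybe => FALSE POSITIVE
query fox: checks bit2=1, bit3=1, bit5=1 (all 1) -> maybe => FALSE POSITIVE
query rat: checks bit1=1, bit4=0, bit6=1 (has a 0) -> no => not a false positive
False positives (alphabetical): dog fox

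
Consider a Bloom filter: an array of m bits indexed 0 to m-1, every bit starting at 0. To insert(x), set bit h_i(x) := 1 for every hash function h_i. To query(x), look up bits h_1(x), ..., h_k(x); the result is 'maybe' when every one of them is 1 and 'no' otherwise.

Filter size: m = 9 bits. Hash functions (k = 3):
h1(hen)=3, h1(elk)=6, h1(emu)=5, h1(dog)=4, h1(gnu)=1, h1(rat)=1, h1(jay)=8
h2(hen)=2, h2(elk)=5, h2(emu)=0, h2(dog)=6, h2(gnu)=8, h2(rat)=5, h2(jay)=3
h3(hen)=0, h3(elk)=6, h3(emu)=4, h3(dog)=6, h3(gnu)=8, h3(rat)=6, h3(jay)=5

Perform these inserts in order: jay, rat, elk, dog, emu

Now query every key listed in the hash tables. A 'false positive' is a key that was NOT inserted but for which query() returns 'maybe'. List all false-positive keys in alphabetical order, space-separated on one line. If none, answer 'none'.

Start: bits=000000000
After insert 'jay': sets bits 3 5 8 -> bits=000101001
After insert 'rat': sets bits 1 5 6 -> bits=010101101
After insert 'elk': sets bits 5 6 -> bits=010101101
After insert 'dog': sets bits 4 6 -> bits=010111101
After insert 'emu': sets bits 0 4 5 -> bits=110111101
Not inserted: gnu hen — query each against bits=110111101:
query gnu: checks bit1=1, bit8=1 (all 1) -> maybe => FALSE POSITIVE
query hen: checks bit0=1, bit2=0, bit3=1 (has a 0) -> no => not a false positive
False positives (alphabetical): gnu

Answer: gnu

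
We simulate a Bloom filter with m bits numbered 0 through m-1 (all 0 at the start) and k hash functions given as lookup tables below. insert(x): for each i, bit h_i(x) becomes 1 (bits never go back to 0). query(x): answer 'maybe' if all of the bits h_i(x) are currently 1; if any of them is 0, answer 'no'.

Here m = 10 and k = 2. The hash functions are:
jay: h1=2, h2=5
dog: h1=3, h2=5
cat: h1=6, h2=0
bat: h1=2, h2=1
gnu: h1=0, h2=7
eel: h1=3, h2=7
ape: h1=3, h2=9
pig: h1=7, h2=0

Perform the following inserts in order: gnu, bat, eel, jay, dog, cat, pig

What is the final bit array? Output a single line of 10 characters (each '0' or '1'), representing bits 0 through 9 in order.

Start: bits=0000000000
After insert 'gnu': sets bits 0 7 -> bits=1000000100
After insert 'bat': sets bits 1 2 -> bits=1110000100
After insert 'eel': sets bits 3 7 -> bits=1111000100
After insert 'jay': sets bits 2 5 -> bits=1111010100
After insert 'dog': sets bits 3 5 -> bits=1111010100
After insert 'cat': sets bits 0 6 -> bits=1111011100
After insert 'pig': sets bits 0 7 -> bits=1111011100

Answer: 1111011100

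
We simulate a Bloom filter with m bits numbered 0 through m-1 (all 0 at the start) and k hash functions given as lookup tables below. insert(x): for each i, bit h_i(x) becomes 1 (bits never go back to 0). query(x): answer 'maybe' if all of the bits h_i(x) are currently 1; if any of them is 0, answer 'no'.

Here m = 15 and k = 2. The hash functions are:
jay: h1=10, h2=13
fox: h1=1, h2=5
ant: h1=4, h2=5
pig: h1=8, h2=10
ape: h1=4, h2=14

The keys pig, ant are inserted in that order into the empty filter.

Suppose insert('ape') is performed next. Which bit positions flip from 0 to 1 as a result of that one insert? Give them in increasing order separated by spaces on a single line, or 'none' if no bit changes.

Answer: 14

Derivation:
Start: bits=000000000000000
After insert 'pig': sets bits 8 10 -> bits=000000001010000
After insert 'ant': sets bits 4 5 -> bits=000011001010000
insert 'ape' would touch bits 4 14; currently bit4=1, bit14=0
Bits that are 0 among those (would change 0->1): 14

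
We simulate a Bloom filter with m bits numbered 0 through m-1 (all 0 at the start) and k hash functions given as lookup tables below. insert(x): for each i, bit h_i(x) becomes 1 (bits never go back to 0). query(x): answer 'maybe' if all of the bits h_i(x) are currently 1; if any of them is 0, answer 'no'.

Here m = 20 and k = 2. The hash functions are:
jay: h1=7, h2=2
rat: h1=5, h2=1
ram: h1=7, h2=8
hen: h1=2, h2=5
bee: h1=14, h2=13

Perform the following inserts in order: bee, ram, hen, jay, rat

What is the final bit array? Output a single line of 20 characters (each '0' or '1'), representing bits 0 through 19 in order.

Start: bits=00000000000000000000
After insert 'bee': sets bits 13 14 -> bits=00000000000001100000
After insert 'ram': sets bits 7 8 -> bits=00000001100001100000
After insert 'hen': sets bits 2 5 -> bits=00100101100001100000
After insert 'jay': sets bits 2 7 -> bits=00100101100001100000
After insert 'rat': sets bits 1 5 -> bits=01100101100001100000

Answer: 01100101100001100000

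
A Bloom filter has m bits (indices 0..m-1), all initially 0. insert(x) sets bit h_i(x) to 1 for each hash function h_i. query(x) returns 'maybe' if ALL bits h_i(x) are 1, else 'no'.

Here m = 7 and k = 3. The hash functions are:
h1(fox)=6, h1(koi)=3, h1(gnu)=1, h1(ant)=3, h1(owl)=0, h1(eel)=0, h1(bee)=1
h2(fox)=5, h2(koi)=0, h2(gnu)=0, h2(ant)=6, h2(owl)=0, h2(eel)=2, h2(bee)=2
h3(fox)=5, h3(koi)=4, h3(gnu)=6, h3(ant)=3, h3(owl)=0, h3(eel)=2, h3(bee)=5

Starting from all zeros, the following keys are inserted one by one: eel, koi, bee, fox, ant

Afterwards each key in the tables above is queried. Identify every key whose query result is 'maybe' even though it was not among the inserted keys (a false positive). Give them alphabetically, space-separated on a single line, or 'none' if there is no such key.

Answer: gnu owl

Derivation:
Start: bits=0000000
After insert 'eel': sets bits 0 2 -> bits=1010000
After insert 'koi': sets bits 0 3 4 -> bits=1011100
After insert 'bee': sets bits 1 2 5 -> bits=1111110
After insert 'fox': sets bits 5 6 -> bits=1111111
After insert 'ant': sets bits 3 6 -> bits=1111111
Not inserted: gnu owl — query each against bits=1111111:
query gnu: checks bit0=1, bit1=1, bit6=1 (all 1) -> maybe => FALSE POSITIVE
query owl: checks bit0=1 (all 1) -> maybe => FALSE POSITIVE
False positives (alphabetical): gnu owl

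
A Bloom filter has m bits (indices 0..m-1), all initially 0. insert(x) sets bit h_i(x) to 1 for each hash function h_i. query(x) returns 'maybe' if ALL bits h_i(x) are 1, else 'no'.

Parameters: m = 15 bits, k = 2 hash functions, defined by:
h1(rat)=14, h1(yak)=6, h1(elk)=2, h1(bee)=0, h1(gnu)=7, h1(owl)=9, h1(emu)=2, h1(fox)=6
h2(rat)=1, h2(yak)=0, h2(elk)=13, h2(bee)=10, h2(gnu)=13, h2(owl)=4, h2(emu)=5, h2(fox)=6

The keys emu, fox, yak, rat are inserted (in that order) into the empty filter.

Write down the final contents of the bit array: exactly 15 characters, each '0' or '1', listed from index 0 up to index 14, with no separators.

Start: bits=000000000000000
After insert 'emu': sets bits 2 5 -> bits=001001000000000
After insert 'fox': sets bits 6 -> bits=001001100000000
After insert 'yak': sets bits 0 6 -> bits=101001100000000
After insert 'rat': sets bits 1 14 -> bits=111001100000001

Answer: 111001100000001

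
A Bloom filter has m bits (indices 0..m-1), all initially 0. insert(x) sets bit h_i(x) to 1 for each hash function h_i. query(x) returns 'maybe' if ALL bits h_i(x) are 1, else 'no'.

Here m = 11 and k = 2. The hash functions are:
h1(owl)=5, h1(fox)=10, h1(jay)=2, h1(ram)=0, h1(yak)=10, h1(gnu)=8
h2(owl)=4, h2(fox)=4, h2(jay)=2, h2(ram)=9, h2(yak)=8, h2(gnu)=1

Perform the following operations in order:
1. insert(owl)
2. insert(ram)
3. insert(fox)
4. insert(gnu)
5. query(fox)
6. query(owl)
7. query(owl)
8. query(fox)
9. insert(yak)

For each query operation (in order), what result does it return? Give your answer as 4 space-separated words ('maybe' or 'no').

Start: bits=00000000000
Op 1: insert owl -> sets bits 4 5 -> bits=00001100000
Op 2: insert ram -> sets bits 0 9 -> bits=10001100010
Op 3: insert fox -> sets bits 4 10 -> bits=10001100011
Op 4: insert gnu -> sets bits 1 8 -> bits=11001100111
Op 5: query fox -> checks bit4=1, bit10=1 (all 1) -> maybe
Op 6: query owl -> checks bit4=1, bit5=1 (all 1) -> maybe
Op 7: query owl -> checks bit4=1, bit5=1 (all 1) -> maybe
Op 8: query fox -> checks bit4=1, bit10=1 (all 1) -> maybe
Op 9: insert yak -> sets bits 8 10 -> bits=11001100111
Query results in order: maybe maybe maybe maybe

Answer: maybe maybe maybe maybe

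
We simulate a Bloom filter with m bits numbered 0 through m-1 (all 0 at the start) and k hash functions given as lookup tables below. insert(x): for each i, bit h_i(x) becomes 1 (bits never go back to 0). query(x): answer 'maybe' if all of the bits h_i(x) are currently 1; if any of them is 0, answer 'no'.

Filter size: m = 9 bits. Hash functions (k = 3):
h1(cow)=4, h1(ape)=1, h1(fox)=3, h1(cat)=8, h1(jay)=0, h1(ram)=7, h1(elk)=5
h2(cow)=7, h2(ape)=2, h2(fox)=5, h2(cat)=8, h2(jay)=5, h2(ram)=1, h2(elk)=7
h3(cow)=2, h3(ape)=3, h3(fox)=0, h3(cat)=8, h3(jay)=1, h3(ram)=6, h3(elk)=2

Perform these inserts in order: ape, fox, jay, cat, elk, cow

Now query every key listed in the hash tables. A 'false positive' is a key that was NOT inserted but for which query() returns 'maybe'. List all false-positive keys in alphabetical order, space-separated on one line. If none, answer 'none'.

Answer: none

Derivation:
Start: bits=000000000
After insert 'ape': sets bits 1 2 3 -> bits=011100000
After insert 'fox': sets bits 0 3 5 -> bits=111101000
After insert 'jay': sets bits 0 1 5 -> bits=111101000
After insert 'cat': sets bits 8 -> bits=111101001
After insert 'elk': sets bits 2 5 7 -> bits=111101011
After insert 'cow': sets bits 2 4 7 -> bits=111111011
Not inserted: ram — query each against bits=111111011:
query ram: checks bit1=1, bit6=0, bit7=1 (has a 0) -> no => not a false positive
False positives (alphabetical): none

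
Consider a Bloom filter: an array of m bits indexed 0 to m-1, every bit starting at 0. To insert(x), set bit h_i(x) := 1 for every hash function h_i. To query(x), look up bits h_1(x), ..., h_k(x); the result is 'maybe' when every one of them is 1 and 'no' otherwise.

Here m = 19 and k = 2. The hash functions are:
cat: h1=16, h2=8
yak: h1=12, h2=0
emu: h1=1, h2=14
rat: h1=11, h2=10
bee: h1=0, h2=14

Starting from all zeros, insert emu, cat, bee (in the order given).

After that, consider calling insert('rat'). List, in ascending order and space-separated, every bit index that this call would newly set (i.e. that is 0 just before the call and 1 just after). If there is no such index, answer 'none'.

Start: bits=0000000000000000000
After insert 'emu': sets bits 1 14 -> bits=0100000000000010000
After insert 'cat': sets bits 8 16 -> bits=0100000010000010100
After insert 'bee': sets bits 0 14 -> bits=1100000010000010100
insert 'rat' would touch bits 10 11; currently bit10=0, bit11=0
Bits that are 0 among those (would change 0->1): 10 11

Answer: 10 11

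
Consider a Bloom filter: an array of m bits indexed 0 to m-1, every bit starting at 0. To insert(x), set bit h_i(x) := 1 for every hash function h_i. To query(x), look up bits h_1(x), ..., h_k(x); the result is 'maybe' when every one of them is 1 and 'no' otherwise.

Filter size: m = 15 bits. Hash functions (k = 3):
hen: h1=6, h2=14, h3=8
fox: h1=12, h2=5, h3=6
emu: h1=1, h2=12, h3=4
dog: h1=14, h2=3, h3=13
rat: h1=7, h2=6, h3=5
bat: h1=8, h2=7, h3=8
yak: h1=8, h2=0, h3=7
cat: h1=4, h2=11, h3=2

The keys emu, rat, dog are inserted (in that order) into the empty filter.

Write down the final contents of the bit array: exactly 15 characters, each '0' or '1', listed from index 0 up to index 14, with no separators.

Start: bits=000000000000000
After insert 'emu': sets bits 1 4 12 -> bits=010010000000100
After insert 'rat': sets bits 5 6 7 -> bits=010011110000100
After insert 'dog': sets bits 3 13 14 -> bits=010111110000111

Answer: 010111110000111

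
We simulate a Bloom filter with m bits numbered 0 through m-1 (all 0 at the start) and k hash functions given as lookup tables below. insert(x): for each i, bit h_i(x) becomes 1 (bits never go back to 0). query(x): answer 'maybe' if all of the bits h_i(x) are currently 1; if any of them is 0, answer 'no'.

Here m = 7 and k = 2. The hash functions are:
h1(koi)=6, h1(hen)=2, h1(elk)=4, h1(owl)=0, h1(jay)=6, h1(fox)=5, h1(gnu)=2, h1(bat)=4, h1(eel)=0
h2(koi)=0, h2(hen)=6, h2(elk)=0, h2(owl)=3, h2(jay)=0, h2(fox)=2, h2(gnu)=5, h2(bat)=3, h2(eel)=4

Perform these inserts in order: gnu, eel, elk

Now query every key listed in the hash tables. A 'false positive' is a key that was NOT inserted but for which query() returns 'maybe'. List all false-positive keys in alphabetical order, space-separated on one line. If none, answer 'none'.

Answer: fox

Derivation:
Start: bits=0000000
After insert 'gnu': sets bits 2 5 -> bits=0010010
After insert 'eel': sets bits 0 4 -> bits=1010110
After insert 'elk': sets bits 0 4 -> bits=1010110
Not inserted: bat fox hen jay koi owl — query each against bits=1010110:
query bat: checks bit3=0, bit4=1 (has a 0) -> no => not a false positive
query fox: checks bit2=1, bit5=1 (all 1) -> maybe => FALSE POSITIVE
query hen: checks bit2=1, bit6=0 (has a 0) -> no => not a false positive
query jay: checks bit0=1, bit6=0 (has a 0) -> no => not a false positive
query koi: checks bit0=1, bit6=0 (has a 0) -> no => not a false positive
query owl: checks bit0=1, bit3=0 (has a 0) -> no => not a false positive
False positives (alphabetical): fox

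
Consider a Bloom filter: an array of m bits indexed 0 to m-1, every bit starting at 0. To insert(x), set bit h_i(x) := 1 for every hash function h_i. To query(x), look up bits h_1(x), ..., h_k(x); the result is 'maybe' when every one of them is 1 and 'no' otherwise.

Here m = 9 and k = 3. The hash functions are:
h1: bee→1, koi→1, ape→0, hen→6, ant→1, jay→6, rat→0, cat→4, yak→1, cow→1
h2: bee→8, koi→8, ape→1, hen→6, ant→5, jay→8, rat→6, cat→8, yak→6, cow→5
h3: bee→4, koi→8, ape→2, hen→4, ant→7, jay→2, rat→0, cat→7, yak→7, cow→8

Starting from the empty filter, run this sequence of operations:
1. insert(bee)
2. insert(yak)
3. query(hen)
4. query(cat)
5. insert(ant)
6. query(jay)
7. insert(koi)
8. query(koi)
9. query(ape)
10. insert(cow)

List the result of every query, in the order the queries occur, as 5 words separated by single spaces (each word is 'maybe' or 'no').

Answer: maybe maybe no maybe no

Derivation:
Start: bits=000000000
Op 1: insert bee -> sets bits 1 4 8 -> bits=010010001
Op 2: insert yak -> sets bits 1 6 7 -> bits=010010111
Op 3: query hen -> checks bit4=1, bit6=1 (all 1) -> maybe
Op 4: query cat -> checks bit4=1, bit7=1, bit8=1 (all 1) -> maybe
Op 5: insert ant -> sets bits 1 5 7 -> bits=010011111
Op 6: query jay -> checks bit2=0, bit6=1, bit8=1 (has a 0) -> no
Op 7: insert koi -> sets bits 1 8 -> bits=010011111
Op 8: query koi -> checks bit1=1, bit8=1 (all 1) -> maybe
Op 9: query ape -> checks bit0=0, bit1=1, bit2=0 (has a 0) -> no
Op 10: insert cow -> sets bits 1 5 8 -> bits=010011111
Query results in order: maybe maybe no maybe no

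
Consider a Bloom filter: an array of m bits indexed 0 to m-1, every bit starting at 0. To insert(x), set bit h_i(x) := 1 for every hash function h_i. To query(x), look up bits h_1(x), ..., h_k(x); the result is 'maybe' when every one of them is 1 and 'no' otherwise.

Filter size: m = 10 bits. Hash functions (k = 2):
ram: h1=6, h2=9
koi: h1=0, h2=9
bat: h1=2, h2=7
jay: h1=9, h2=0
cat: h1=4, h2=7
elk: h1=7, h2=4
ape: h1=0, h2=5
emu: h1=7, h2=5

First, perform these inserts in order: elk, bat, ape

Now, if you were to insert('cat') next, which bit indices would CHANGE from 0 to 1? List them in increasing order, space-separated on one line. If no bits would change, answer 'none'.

Start: bits=0000000000
After insert 'elk': sets bits 4 7 -> bits=0000100100
After insert 'bat': sets bits 2 7 -> bits=0010100100
After insert 'ape': sets bits 0 5 -> bits=1010110100
insert 'cat' would touch bits 4 7; currently bit4=1, bit7=1
Bits that are 0 among those (would change 0->1): none

Answer: none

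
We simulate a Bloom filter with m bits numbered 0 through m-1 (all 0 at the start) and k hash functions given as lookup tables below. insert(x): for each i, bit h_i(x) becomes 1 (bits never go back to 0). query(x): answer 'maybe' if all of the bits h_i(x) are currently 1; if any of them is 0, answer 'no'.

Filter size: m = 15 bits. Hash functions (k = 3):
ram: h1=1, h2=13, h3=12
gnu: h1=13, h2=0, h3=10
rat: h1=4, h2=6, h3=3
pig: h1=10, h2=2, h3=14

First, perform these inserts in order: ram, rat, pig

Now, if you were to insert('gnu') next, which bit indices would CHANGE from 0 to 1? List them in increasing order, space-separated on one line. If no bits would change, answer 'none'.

Answer: 0

Derivation:
Start: bits=000000000000000
After insert 'ram': sets bits 1 12 13 -> bits=010000000000110
After insert 'rat': sets bits 3 4 6 -> bits=010110100000110
After insert 'pig': sets bits 2 10 14 -> bits=011110100010111
insert 'gnu' would touch bits 0 10 13; currently bit0=0, bit10=1, bit13=1
Bits that are 0 among those (would change 0->1): 0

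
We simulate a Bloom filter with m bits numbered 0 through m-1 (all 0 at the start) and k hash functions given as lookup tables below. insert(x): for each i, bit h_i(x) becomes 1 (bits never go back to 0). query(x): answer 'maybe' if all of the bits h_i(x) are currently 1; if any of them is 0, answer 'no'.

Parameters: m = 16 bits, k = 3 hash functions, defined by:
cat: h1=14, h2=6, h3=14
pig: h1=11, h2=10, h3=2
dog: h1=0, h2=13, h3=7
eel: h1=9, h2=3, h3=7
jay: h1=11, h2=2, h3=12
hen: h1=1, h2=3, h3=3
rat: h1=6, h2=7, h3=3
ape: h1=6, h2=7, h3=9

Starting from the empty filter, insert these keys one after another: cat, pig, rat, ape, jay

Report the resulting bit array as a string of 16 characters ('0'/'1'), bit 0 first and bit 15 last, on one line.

Answer: 0011001101111010

Derivation:
Start: bits=0000000000000000
After insert 'cat': sets bits 6 14 -> bits=0000001000000010
After insert 'pig': sets bits 2 10 11 -> bits=0010001000110010
After insert 'rat': sets bits 3 6 7 -> bits=0011001100110010
After insert 'ape': sets bits 6 7 9 -> bits=0011001101110010
After insert 'jay': sets bits 2 11 12 -> bits=0011001101111010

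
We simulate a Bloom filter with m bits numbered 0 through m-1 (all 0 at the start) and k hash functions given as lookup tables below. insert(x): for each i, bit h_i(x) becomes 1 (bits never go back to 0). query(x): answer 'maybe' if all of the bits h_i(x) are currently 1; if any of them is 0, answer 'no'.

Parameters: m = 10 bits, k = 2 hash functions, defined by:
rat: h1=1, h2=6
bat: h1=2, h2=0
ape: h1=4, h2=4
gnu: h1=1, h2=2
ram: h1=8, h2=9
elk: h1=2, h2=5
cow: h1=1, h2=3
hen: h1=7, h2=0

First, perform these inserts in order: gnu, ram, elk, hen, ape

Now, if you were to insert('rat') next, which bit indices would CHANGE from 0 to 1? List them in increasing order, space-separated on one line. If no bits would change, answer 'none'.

Start: bits=0000000000
After insert 'gnu': sets bits 1 2 -> bits=0110000000
After insert 'ram': sets bits 8 9 -> bits=0110000011
After insert 'elk': sets bits 2 5 -> bits=0110010011
After insert 'hen': sets bits 0 7 -> bits=1110010111
After insert 'ape': sets bits 4 -> bits=1110110111
insert 'rat' would touch bits 1 6; currently bit1=1, bit6=0
Bits that are 0 among those (would change 0->1): 6

Answer: 6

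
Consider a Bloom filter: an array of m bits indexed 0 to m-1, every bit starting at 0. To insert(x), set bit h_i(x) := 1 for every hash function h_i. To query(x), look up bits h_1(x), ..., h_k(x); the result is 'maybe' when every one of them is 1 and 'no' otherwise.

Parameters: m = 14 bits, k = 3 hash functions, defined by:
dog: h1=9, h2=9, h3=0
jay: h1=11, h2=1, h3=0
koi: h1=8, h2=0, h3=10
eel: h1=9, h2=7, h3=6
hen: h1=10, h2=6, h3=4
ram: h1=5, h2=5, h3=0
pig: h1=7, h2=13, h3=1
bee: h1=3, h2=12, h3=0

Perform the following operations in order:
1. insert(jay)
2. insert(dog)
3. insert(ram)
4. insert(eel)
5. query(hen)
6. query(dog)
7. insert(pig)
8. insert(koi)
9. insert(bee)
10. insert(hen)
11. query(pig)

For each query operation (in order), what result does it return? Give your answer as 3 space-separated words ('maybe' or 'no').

Answer: no maybe maybe

Derivation:
Start: bits=00000000000000
Op 1: insert jay -> sets bits 0 1 11 -> bits=11000000000100
Op 2: insert dog -> sets bits 0 9 -> bits=11000000010100
Op 3: insert ram -> sets bits 0 5 -> bits=11000100010100
Op 4: insert eel -> sets bits 6 7 9 -> bits=11000111010100
Op 5: query hen -> checks bit4=0, bit6=1, bit10=0 (has a 0) -> no
Op 6: query dog -> checks bit0=1, bit9=1 (all 1) -> maybe
Op 7: insert pig -> sets bits 1 7 13 -> bits=11000111010101
Op 8: insert koi -> sets bits 0 8 10 -> bits=11000111111101
Op 9: insert bee -> sets bits 0 3 12 -> bits=11010111111111
Op 10: insert hen -> sets bits 4 6 10 -> bits=11011111111111
Op 11: query pig -> checks bit1=1, bit7=1, bit13=1 (all 1) -> maybe
Query results in order: no maybe maybe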